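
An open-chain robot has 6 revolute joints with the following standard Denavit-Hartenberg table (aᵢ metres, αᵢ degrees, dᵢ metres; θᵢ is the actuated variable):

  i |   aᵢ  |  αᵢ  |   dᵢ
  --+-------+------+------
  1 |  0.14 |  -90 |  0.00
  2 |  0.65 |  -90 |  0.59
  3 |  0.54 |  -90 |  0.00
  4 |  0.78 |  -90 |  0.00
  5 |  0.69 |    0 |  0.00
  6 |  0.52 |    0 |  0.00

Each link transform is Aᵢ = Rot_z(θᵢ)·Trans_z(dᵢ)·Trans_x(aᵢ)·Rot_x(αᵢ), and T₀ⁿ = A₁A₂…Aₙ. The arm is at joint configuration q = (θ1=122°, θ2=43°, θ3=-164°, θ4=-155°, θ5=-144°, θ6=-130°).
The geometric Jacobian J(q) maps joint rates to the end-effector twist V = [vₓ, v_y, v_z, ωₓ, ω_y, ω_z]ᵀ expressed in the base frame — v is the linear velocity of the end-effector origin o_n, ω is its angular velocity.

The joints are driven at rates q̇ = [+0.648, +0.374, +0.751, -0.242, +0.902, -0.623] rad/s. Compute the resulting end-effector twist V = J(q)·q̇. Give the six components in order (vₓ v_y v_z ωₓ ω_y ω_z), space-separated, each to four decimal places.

o_n = [-0.6402, -0.0428, -0.3011]
J₁: ẑ×o_n = [0.0428, -0.6402, 0.0000], ω = ẑ
J2: z=[-0.8480, -0.5299, 0.0000] o=[-0.0742, 0.1187, 0.0000] → [0.1596, -0.2553, -0.1630, -0.8480, -0.5299, 0.0000]
J3: z=[0.3614, -0.5784, -0.7314] o=[-0.8265, 0.2092, -0.4433] → [-0.2665, -0.1876, 0.0166, 0.3614, -0.5784, -0.7314]
J4: z=[-0.9220, -0.3384, -0.1880] o=[-0.7515, -0.1916, -0.0893] → [0.0997, -0.2162, -0.0995, -0.9220, -0.3384, -0.1880]
J5: z=[0.3862, -0.8379, -0.3858] o=[-0.7305, 0.1425, -0.7938] → [-0.4843, -0.2251, 0.0041, 0.3862, -0.8379, -0.3858]
J6: z=[0.3862, -0.8379, -0.3858] o=[-1.1195, -0.2339, -0.3658] → [0.0195, -0.2099, 0.4754, 0.3862, -0.8379, -0.3858]
V = J·q̇ = [-0.5859, -0.6712, -0.3168, 0.2851, -0.7844, 0.0366]

-0.5859 -0.6712 -0.3168 0.2851 -0.7844 0.0366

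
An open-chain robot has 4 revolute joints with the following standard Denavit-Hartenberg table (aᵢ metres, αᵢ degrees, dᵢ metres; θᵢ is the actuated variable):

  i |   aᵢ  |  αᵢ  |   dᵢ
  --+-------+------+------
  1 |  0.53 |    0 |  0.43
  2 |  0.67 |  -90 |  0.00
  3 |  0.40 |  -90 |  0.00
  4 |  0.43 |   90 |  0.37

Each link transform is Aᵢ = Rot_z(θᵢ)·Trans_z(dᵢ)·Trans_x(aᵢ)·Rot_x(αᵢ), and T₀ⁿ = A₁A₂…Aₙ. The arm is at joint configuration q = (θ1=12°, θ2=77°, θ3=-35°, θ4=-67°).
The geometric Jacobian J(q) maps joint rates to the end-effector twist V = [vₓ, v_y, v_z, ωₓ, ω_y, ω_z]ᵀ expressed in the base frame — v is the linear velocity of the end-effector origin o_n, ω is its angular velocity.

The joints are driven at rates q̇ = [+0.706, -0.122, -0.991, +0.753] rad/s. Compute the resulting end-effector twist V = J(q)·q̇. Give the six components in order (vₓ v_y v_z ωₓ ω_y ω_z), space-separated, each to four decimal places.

-0.7383 0.3680 0.8424 0.9984 0.4145 -0.0328

o_n = [0.1462, 1.4644, 0.4527]
J₁: ẑ×o_n = [-1.4644, 0.1462, 0.0000], ω = ẑ
J2: z=[0.0000, 0.0000, 1.0000] o=[0.5184, 0.1102, 0.4300] → [-1.3542, -0.3722, 0.0000, 0.0000, 0.0000, 1.0000]
J3: z=[-0.9998, 0.0175, 0.0000] o=[0.5301, 0.7801, 0.4300] → [0.0004, 0.0227, -0.6775, -0.9998, 0.0175, 0.0000]
J4: z=[0.0100, 0.5735, -0.8192] o=[0.5358, 1.1077, 0.6594] → [0.1736, 0.3213, 0.2270, 0.0100, 0.5735, -0.8192]
V = J·q̇ = [-0.7383, 0.3680, 0.8424, 0.9984, 0.4145, -0.0328]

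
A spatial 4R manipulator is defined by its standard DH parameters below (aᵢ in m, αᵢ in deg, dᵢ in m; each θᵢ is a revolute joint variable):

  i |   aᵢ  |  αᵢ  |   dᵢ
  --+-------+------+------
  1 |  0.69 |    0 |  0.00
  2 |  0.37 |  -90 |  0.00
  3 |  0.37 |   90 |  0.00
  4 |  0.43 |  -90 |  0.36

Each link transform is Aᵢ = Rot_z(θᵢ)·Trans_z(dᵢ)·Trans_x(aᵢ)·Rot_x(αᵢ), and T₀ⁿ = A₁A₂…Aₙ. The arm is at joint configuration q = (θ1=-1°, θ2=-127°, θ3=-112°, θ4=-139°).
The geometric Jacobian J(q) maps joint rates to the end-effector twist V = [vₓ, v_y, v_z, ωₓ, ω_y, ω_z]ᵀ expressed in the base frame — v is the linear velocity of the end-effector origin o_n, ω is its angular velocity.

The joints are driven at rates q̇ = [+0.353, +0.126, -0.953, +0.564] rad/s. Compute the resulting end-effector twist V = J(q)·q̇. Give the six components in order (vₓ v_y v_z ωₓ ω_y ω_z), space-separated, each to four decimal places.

o_n = [0.4558, 0.1465, -0.0927]
J₁: ẑ×o_n = [-0.1465, 0.4558, 0.0000], ω = ẑ
J2: z=[0.0000, 0.0000, 1.0000] o=[0.6899, -0.0120, 0.0000] → [-0.1586, -0.2341, 0.0000, 0.0000, 0.0000, 1.0000]
J3: z=[0.7880, -0.6157, 0.0000] o=[0.4621, -0.3036, 0.0000] → [0.0571, 0.0730, 0.3508, 0.7880, -0.6157, 0.0000]
J4: z=[0.5708, 0.7306, -0.3746] o=[0.5474, -0.1944, 0.3431] → [-0.1907, 0.2831, 0.2616, 0.5708, 0.7306, -0.3746]
V = J·q̇ = [-0.2336, 0.2214, -0.1868, -0.4290, 0.9988, 0.2677]

-0.2336 0.2214 -0.1868 -0.4290 0.9988 0.2677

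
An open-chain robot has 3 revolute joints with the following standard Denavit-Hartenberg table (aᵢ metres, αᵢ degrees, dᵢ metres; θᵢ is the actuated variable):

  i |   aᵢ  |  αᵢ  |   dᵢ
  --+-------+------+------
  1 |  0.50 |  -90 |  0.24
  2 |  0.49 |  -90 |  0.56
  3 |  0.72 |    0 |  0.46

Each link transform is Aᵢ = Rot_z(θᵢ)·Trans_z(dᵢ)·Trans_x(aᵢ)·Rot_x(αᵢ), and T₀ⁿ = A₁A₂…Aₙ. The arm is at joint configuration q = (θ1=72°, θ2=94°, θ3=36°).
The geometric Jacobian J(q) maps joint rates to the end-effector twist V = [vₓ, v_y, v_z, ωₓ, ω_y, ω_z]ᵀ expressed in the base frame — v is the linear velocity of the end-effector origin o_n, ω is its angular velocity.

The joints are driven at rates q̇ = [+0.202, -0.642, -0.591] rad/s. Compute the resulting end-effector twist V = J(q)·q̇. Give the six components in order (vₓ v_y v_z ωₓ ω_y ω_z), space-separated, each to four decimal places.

-0.1290 0.6951 -0.5921 0.7928 0.3623 0.1608

o_n = [-0.1405, 0.0102, -0.7978]
J₁: ẑ×o_n = [-0.0102, -0.1405, 0.0000], ω = ẑ
J2: z=[-0.9511, 0.3090, 0.0000] o=[0.1545, 0.4755, 0.2400] → [-0.3207, -0.9870, 0.5337, -0.9511, 0.3090, 0.0000]
J3: z=[-0.3083, -0.9487, 0.0698] o=[-0.3886, 0.6161, -0.2488] → [0.5631, -0.1519, 0.4222, -0.3083, -0.9487, 0.0698]
V = J·q̇ = [-0.1290, 0.6951, -0.5921, 0.7928, 0.3623, 0.1608]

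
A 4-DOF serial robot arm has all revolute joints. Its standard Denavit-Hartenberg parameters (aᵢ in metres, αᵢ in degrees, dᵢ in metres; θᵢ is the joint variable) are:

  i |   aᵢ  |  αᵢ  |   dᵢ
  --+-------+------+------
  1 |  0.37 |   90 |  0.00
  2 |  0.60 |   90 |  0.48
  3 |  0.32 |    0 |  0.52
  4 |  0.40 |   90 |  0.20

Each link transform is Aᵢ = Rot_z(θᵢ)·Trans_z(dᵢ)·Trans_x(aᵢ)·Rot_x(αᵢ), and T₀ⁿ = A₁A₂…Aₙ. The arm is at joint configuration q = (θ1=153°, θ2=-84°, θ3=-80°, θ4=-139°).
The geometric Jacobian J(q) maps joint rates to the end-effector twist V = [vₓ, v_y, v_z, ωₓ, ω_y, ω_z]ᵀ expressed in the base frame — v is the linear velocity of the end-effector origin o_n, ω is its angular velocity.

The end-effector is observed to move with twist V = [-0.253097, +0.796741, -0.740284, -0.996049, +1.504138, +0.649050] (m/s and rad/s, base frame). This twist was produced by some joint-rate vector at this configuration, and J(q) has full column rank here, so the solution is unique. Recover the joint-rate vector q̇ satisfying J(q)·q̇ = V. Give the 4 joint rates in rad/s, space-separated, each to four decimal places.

o_n = [0.4654, 0.2304, -0.4181]
J₁: ẑ×o_n = [-0.2304, 0.4654, 0.0000], ω = ẑ
J2: z=[0.4540, 0.8910, 0.0000] o=[-0.3297, 0.1680, 0.0000] → [-0.3725, 0.1898, -0.6800, 0.4540, 0.8910, 0.0000]
J3: z=[0.8861, -0.4515, -0.1045] o=[-0.1676, 0.6241, -0.5967] → [-0.1218, -0.2245, -0.0631, 0.8861, -0.4515, -0.1045]
J4: z=[0.8861, -0.4515, -0.1045] o=[0.1449, 0.1112, -0.7063] → [-0.1177, -0.2889, 0.2503, 0.8861, -0.4515, -0.1045]
q̇ = J⁺·V = [0.4840, 0.8880, -0.8260, -0.7530]

0.4840 0.8880 -0.8260 -0.7530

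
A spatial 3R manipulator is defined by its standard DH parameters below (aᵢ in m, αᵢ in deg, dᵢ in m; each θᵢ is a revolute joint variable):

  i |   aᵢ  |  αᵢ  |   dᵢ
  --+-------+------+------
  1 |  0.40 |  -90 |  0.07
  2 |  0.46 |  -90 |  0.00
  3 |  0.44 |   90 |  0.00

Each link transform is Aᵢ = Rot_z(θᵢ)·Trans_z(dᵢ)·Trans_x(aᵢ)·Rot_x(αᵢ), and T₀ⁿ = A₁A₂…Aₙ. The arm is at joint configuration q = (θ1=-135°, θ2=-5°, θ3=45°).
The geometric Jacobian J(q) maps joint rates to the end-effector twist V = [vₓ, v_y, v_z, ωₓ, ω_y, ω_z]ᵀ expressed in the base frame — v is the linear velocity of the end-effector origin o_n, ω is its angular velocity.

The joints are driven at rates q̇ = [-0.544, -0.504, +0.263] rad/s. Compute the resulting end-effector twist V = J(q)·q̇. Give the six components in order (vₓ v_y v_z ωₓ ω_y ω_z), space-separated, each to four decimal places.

-0.3060 0.7085 0.3800 -0.3726 0.3402 -0.8060

o_n = [-1.0460, -0.6060, 0.1372]
J₁: ẑ×o_n = [0.6060, -1.0460, 0.0000], ω = ẑ
J2: z=[0.7071, -0.7071, 0.0000] o=[-0.2828, -0.2828, 0.0700] → [-0.0475, -0.0475, -0.7682, 0.7071, -0.7071, 0.0000]
J3: z=[-0.0616, -0.0616, -0.9962] o=[-0.6069, -0.6069, 0.1101] → [-0.0008, 0.4392, -0.0271, -0.0616, -0.0616, -0.9962]
V = J·q̇ = [-0.3060, 0.7085, 0.3800, -0.3726, 0.3402, -0.8060]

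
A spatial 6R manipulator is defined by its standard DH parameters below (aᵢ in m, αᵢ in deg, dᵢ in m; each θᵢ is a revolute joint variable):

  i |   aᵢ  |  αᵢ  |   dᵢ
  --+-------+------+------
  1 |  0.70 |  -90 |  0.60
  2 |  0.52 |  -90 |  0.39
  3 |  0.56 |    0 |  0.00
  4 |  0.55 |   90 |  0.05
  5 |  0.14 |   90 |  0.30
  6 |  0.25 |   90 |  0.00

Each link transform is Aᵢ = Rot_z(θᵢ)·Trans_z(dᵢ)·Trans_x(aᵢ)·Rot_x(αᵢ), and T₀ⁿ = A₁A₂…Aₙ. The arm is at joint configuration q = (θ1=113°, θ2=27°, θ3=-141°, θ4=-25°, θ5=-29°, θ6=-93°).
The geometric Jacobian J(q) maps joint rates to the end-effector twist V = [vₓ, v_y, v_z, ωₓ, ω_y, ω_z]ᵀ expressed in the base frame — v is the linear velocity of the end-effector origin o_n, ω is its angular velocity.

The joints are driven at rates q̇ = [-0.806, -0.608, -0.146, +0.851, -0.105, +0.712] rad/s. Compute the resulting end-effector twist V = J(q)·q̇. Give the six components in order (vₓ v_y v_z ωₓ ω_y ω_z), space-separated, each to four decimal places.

-0.4420 0.3188 -0.1653 0.4319 0.4915 -1.0429

o_n = [-0.8632, -0.1508, 0.8685]
J₁: ẑ×o_n = [0.1508, -0.8632, 0.0000], ω = ẑ
J2: z=[-0.9205, -0.3907, 0.0000] o=[-0.2735, 0.6444, 0.6000] → [-0.1049, 0.2471, 0.5015, -0.9205, -0.3907, 0.0000]
J3: z=[0.1774, -0.4179, -0.8910] o=[-0.8135, 0.9185, 0.3639] → [-1.1636, -0.0453, -0.2104, 0.1774, -0.4179, -0.8910]
J4: z=[0.1774, -0.4179, -0.8910] o=[-0.9864, 0.4238, 0.5615] → [-0.6403, -0.1643, -0.0504, 0.1774, -0.4179, -0.8910]
J5: z=[0.9774, 0.1807, 0.1098] o=[-0.9143, -0.0868, 0.7592] → [0.0268, -0.1012, -0.0718, 0.9774, 0.1807, 0.1098]
J6: z=[-0.2110, 0.7971, 0.5657] o=[-0.6190, -0.1132, 0.9066] → [-0.0091, -0.1462, 0.2026, -0.2110, 0.7971, 0.5657]
V = J·q̇ = [-0.4420, 0.3188, -0.1653, 0.4319, 0.4915, -1.0429]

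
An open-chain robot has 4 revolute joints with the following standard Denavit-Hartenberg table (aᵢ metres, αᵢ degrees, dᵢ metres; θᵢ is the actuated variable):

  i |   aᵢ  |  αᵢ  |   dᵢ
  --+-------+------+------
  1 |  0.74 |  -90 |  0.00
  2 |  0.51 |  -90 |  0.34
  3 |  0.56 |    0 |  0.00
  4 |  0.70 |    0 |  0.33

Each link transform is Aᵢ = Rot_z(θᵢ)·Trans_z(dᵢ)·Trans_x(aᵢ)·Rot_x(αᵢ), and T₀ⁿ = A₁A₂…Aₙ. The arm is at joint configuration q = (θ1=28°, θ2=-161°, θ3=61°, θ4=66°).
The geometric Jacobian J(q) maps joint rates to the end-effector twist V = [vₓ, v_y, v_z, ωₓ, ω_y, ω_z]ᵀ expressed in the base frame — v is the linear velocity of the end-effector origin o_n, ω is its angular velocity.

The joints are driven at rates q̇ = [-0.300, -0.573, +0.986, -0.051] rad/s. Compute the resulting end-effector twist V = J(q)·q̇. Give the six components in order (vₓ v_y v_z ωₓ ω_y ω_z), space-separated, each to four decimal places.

o_n = [0.7803, -0.3879, 0.4293]
J₁: ẑ×o_n = [0.3879, 0.7803, -0.0000], ω = ẑ
J2: z=[-0.4695, 0.8829, 0.0000] o=[0.6534, 0.3474, 0.0000] → [0.3790, 0.2015, 0.2332, -0.4695, 0.8829, 0.0000]
J3: z=[0.2875, 0.1528, 0.9455] o=[0.0680, 0.4212, 0.1660] → [0.8053, 0.5978, -0.3415, 0.2875, 0.1528, 0.9455]
J4: z=[0.2875, 0.1528, 0.9455] o=[0.0713, -0.1317, 0.2544] → [0.2689, 0.6201, -0.1820, 0.2875, 0.1528, 0.9455]
V = J·q̇ = [0.4467, 0.2082, -0.4610, 0.5378, -0.3630, 0.5841]

0.4467 0.2082 -0.4610 0.5378 -0.3630 0.5841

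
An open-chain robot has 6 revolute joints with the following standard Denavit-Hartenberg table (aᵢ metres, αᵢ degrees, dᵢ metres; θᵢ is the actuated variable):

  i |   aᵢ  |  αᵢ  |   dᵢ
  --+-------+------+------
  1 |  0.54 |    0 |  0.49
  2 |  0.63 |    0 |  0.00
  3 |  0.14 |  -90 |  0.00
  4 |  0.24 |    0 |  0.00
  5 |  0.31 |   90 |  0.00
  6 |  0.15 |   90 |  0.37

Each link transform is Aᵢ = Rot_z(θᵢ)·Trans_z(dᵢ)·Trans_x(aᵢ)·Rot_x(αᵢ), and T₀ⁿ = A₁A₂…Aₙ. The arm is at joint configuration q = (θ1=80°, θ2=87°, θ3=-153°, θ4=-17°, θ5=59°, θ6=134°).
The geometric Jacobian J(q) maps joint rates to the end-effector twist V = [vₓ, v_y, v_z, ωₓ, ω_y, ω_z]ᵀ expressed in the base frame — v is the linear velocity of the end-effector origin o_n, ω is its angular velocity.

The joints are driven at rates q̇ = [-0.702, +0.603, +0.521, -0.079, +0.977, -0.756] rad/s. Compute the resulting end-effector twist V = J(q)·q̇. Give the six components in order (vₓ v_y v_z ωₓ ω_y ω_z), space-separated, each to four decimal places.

0.4185 0.4188 -0.3961 -0.7081 0.7489 -0.1398

o_n = [0.2010, 0.9645, 0.6974]
J₁: ẑ×o_n = [-0.9645, 0.2010, 0.0000], ω = ẑ
J2: z=[0.0000, 0.0000, 1.0000] o=[0.0938, 0.5318, 0.4900] → [-0.4327, 0.1072, 0.0000, 0.0000, 0.0000, 1.0000]
J3: z=[0.0000, 0.0000, 1.0000] o=[-0.5201, 0.6735, 0.4900] → [-0.2910, 0.7211, 0.0000, 0.0000, 0.0000, 1.0000]
J4: z=[-0.2419, 0.9703, 0.0000] o=[-0.3842, 0.7074, 0.4900] → [0.2013, 0.0502, -0.6300, -0.2419, 0.9703, 0.0000]
J5: z=[-0.2419, 0.9703, 0.0000] o=[-0.1615, 0.7629, 0.5602] → [0.1332, 0.0332, -0.4005, -0.2419, 0.9703, 0.0000]
J6: z=[0.6493, 0.1619, 0.7431] o=[0.0620, 0.8186, 0.3527] → [-0.0526, -0.1205, 0.0722, 0.6493, 0.1619, 0.7431]
V = J·q̇ = [0.4185, 0.4188, -0.3961, -0.7081, 0.7489, -0.1398]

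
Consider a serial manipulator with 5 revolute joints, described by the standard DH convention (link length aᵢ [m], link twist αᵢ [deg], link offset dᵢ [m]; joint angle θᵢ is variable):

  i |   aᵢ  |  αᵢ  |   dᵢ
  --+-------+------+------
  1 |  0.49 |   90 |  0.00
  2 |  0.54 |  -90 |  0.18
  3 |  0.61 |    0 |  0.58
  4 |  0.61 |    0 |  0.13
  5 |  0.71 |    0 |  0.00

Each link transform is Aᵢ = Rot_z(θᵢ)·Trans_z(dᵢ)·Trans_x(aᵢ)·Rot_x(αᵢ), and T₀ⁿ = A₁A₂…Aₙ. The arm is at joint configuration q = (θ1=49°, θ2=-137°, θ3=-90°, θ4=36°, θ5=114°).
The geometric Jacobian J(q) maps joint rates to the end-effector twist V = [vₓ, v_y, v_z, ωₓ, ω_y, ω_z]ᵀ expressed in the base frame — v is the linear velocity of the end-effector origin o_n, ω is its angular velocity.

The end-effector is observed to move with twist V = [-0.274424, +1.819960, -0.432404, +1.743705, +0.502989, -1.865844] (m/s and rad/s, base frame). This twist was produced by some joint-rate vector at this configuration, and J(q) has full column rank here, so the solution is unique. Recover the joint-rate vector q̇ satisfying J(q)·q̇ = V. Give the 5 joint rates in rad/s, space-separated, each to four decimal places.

o_n = [0.5423, -0.3953, -1.3742]
J₁: ẑ×o_n = [0.3953, 0.5423, -0.0000], ω = ẑ
J2: z=[0.7547, -0.6561, 0.0000] o=[0.3215, 0.3698, 0.0000] → [0.9015, 1.0371, -0.4326, 0.7547, -0.6561, 0.0000]
J3: z=[0.4474, 0.5147, -0.7314] o=[0.1982, -0.0463, -0.3683] → [-0.7730, 0.1984, -0.3332, 0.4474, 0.5147, -0.7314]
J4: z=[0.4474, 0.5147, -0.7314] o=[0.9181, -0.1480, -0.7925] → [-0.4803, 0.5351, 0.0828, 0.4474, 0.5147, -0.7314]
J5: z=[0.4474, 0.5147, -0.7314] o=[1.1767, -0.6028, -1.1321] → [0.0271, 0.5723, 0.4193, 0.4474, 0.5147, -0.7314]
q̇ = J⁺·V = [-0.2320, 0.9860, 0.8640, 0.8690, 0.5010]

-0.2320 0.9860 0.8640 0.8690 0.5010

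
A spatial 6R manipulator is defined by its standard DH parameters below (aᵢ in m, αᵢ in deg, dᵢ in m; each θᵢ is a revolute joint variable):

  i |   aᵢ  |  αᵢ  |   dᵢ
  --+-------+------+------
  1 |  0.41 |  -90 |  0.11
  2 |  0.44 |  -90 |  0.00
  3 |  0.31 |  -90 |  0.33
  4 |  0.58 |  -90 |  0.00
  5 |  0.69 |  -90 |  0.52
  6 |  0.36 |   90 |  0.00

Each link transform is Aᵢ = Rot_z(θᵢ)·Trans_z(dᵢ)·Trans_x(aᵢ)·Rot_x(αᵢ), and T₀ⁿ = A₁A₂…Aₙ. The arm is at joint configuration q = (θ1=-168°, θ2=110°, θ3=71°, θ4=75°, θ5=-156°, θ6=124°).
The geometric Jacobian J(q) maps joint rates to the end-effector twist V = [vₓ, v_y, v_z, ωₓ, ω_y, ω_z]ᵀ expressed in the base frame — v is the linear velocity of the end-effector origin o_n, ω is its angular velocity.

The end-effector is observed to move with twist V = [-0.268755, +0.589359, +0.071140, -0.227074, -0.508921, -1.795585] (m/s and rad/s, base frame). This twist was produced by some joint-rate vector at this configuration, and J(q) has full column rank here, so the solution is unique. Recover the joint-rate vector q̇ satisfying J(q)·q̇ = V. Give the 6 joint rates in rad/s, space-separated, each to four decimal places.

o_n = [-0.2096, 0.1478, -0.1177]
J₁: ẑ×o_n = [-0.1478, -0.2096, 0.0000], ω = ẑ
J2: z=[0.2079, -0.9781, 0.0000] o=[-0.4010, -0.0852, 0.1100] → [0.2227, 0.0473, 0.2357, 0.2079, -0.9781, 0.0000]
J3: z=[0.9192, 0.1954, 0.3420] o=[-0.2538, -0.0540, -0.3035] → [-0.0327, -0.1556, 0.1768, 0.9192, 0.1954, 0.3420]
J4: z=[-0.3840, 0.2512, 0.8885] o=[0.0223, 0.3044, -0.2854] → [0.1813, -0.1416, 0.1184, -0.3840, 0.2512, 0.8885]
J5: z=[-0.1532, -0.9663, 0.2070] o=[-0.5058, 0.3373, -0.5230] → [-0.3524, 0.1234, 0.3153, -0.1532, -0.9663, 0.2070]
J6: z=[-0.7212, 0.2525, 0.6451] o=[-0.1193, -0.1304, 0.0922] → [-0.2325, -0.2096, -0.1779, -0.7212, 0.2525, 0.6451]
q̇ = J⁺·V = [-0.9210, -0.8590, -0.6570, -0.4040, 0.9600, -0.7590]

-0.9210 -0.8590 -0.6570 -0.4040 0.9600 -0.7590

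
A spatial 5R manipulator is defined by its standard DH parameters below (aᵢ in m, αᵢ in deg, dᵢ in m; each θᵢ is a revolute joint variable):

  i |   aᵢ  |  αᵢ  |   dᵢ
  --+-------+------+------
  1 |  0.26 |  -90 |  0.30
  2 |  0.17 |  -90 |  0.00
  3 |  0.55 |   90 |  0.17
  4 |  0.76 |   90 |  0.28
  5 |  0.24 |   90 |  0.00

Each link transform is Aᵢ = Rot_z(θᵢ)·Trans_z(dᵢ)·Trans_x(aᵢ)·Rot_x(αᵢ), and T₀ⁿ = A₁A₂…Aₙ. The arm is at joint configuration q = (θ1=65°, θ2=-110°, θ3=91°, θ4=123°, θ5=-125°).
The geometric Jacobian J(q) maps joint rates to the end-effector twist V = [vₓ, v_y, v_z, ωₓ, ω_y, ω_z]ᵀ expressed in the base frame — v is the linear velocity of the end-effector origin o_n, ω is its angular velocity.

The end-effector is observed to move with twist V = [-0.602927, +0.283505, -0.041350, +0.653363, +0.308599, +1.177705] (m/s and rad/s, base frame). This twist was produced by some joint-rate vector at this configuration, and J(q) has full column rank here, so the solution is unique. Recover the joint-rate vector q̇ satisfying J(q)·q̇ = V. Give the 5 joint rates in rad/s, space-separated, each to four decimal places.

o_n = [0.5411, 0.6577, 0.7713]
J₁: ẑ×o_n = [-0.6577, 0.5411, 0.0000], ω = ẑ
J2: z=[-0.9063, 0.4226, 0.0000] o=[0.1099, 0.2356, 0.3000] → [0.1992, 0.4271, -0.5648, -0.9063, 0.4226, 0.0000]
J3: z=[0.3971, 0.8517, 0.3420] o=[0.0853, 0.1829, 0.4597] → [0.1030, 0.0322, -0.1997, 0.3971, 0.8517, 0.3420]
J4: z=[-0.1287, -0.3173, 0.9395] o=[0.6526, 0.0983, 0.5089] → [-0.6089, -0.0709, -0.1074, -0.1287, -0.3173, 0.9395]
J5: z=[0.9784, 0.1140, 0.1725] o=[0.4936, 0.7250, 0.9967] → [-0.0141, 0.2288, -0.0712, 0.9784, 0.1140, 0.1725]
q̇ = J⁺·V = [0.6040, -0.2300, 0.5720, 0.3530, 0.2690]

0.6040 -0.2300 0.5720 0.3530 0.2690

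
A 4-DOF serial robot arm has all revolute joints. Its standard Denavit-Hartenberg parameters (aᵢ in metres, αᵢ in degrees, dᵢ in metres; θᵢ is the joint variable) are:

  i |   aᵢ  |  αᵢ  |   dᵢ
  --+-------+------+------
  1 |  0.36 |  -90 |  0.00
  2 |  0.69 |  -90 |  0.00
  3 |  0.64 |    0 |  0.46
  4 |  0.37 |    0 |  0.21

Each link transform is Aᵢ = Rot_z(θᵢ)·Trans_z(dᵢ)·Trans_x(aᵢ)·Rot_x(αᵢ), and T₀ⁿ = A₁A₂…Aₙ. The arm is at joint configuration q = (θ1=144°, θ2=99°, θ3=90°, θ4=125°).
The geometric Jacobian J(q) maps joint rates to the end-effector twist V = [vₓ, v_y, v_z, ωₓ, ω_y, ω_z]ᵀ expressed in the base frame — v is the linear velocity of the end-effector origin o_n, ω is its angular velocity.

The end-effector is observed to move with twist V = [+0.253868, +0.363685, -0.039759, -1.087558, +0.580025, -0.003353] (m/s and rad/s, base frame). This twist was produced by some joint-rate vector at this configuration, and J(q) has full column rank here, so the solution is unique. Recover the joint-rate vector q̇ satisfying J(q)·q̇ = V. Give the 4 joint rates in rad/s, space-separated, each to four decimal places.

0.1900 0.1700 -0.6670 -0.5690

o_n = [0.5445, 0.1331, -0.2773]
J₁: ẑ×o_n = [-0.1331, 0.5445, 0.0000], ω = ẑ
J2: z=[-0.5878, -0.8090, 0.0000] o=[-0.2912, 0.2116, 0.0000] → [0.2244, -0.1630, 0.7223, -0.5878, -0.8090, 0.0000]
J3: z=[0.7991, -0.5805, 0.1564] o=[-0.2039, 0.1482, -0.6815] → [-0.2323, -0.2059, 0.4225, 0.7991, -0.5805, 0.1564]
J4: z=[0.7991, -0.5805, 0.1564] o=[0.5398, 0.3989, -0.6095] → [-0.1513, -0.2647, -0.2096, 0.7991, -0.5805, 0.1564]
q̇ = J⁺·V = [0.1900, 0.1700, -0.6670, -0.5690]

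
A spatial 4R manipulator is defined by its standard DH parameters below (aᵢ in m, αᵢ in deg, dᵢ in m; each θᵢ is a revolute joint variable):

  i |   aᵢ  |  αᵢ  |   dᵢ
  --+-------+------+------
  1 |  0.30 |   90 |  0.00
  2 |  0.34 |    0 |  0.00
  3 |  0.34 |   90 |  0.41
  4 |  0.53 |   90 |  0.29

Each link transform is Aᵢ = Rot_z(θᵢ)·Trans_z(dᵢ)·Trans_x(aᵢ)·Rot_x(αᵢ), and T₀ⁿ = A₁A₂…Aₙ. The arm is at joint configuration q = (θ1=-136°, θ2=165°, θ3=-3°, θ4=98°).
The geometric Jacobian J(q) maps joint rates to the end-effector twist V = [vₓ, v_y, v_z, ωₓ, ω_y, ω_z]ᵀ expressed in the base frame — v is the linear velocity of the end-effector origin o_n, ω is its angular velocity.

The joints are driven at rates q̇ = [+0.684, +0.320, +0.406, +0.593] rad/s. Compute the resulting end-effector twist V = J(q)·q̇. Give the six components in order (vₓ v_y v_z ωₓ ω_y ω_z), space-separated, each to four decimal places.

o_n = [-0.5113, 0.8058, 0.4461]
J₁: ẑ×o_n = [-0.8058, -0.5113, 0.0000], ω = ẑ
J2: z=[-0.6947, 0.7193, 0.0000] o=[-0.2158, -0.2084, 0.0000] → [0.3209, 0.3099, -0.4920, -0.6947, 0.7193, 0.0000]
J3: z=[-0.6947, 0.7193, 0.0000] o=[0.0204, 0.0197, 0.0880] → [0.2576, 0.2487, -0.1636, -0.6947, 0.7193, 0.0000]
J4: z=[-0.2223, -0.2147, 0.9511] o=[-0.0318, 0.5393, 0.1931] → [-0.3078, -0.3998, -0.1622, -0.2223, -0.2147, 0.9511]
V = J·q̇ = [-0.5265, -0.3866, -0.3200, -0.6361, 0.3949, 1.2480]

-0.5265 -0.3866 -0.3200 -0.6361 0.3949 1.2480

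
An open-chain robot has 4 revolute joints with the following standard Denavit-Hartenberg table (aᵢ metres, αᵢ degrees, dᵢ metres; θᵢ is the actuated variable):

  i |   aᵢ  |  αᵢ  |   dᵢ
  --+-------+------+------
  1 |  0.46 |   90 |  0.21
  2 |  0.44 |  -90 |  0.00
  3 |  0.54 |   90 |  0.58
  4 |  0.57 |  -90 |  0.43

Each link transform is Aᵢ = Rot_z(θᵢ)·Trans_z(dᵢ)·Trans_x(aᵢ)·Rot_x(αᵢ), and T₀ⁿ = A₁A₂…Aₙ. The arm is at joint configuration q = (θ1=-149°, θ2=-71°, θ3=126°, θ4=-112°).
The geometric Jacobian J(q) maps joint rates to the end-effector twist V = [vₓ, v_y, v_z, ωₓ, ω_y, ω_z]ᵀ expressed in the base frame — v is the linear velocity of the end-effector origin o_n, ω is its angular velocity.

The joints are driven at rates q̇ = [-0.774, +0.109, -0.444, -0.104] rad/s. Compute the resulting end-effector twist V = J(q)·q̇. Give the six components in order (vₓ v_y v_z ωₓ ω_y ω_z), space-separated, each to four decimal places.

-0.8238 0.2723 -0.2138 0.2957 0.3762 -0.8390

o_n = [-0.3362, -0.8050, -0.3367]
J₁: ẑ×o_n = [0.8050, -0.3362, 0.0000], ω = ẑ
J2: z=[-0.5150, 0.8572, 0.0000] o=[-0.3943, -0.2369, 0.2100] → [-0.4686, -0.2816, 0.2427, -0.5150, 0.8572, 0.0000]
J3: z=[-0.8105, -0.4870, 0.3256] o=[-0.5171, -0.3107, -0.2060] → [0.2246, -0.0470, 0.4887, -0.8105, -0.4870, 0.3256]
J4: z=[0.0770, -0.6395, -0.7649] o=[-0.6736, -0.9144, 0.2829] → [0.4800, -0.2104, 0.2242, 0.0770, -0.6395, -0.7649]
V = J·q̇ = [-0.8238, 0.2723, -0.2138, 0.2957, 0.3762, -0.8390]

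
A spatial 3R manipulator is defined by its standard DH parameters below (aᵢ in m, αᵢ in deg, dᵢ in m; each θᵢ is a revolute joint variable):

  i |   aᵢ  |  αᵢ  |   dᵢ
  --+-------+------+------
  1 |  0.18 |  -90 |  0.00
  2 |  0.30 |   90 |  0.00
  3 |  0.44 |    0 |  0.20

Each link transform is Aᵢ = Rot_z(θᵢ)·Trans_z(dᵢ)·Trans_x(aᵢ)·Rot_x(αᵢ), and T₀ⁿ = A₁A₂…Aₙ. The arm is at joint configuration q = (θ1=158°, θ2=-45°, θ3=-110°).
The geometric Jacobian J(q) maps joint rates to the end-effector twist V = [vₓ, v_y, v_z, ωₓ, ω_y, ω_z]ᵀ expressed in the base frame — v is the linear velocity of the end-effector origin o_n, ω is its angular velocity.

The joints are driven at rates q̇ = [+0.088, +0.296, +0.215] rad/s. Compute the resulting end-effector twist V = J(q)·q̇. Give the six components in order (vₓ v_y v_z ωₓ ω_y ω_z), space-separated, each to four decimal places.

o_n = [0.0211, 0.4374, 0.2471]
J₁: ẑ×o_n = [-0.4374, 0.0211, 0.0000], ω = ẑ
J2: z=[-0.3746, -0.9272, 0.0000] o=[-0.1669, 0.0674, 0.0000] → [-0.2291, 0.0926, 0.0357, -0.3746, -0.9272, 0.0000]
J3: z=[0.6556, -0.2649, 0.7071] o=[-0.3636, 0.1469, 0.2121] → [-0.2147, 0.2491, 0.2924, 0.6556, -0.2649, 0.7071]
V = J·q̇ = [-0.1525, 0.0828, 0.0734, 0.0301, -0.3314, 0.2400]

-0.1525 0.0828 0.0734 0.0301 -0.3314 0.2400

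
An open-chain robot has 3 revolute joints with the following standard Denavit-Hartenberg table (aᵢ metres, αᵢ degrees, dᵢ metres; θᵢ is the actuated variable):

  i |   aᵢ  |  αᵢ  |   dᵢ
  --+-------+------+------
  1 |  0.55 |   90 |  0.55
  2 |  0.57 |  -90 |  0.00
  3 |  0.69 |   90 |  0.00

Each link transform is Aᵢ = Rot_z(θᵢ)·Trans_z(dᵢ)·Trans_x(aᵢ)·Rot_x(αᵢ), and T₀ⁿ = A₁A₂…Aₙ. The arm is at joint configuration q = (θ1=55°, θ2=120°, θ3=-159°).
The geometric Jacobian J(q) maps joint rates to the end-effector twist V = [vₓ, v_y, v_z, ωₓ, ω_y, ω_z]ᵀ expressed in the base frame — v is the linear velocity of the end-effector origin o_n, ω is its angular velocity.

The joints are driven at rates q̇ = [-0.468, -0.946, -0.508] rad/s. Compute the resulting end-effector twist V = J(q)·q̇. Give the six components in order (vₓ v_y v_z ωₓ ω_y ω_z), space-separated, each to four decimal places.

-0.1082 -0.0630 -0.1439 -0.5226 0.9030 -0.2140

o_n = [0.5393, 0.3391, 0.4858]
J₁: ẑ×o_n = [-0.3391, 0.5393, 0.0000], ω = ẑ
J2: z=[0.8192, -0.5736, 0.0000] o=[0.3155, 0.4505, 0.5500] → [0.0368, 0.0526, 0.0371, 0.8192, -0.5736, 0.0000]
J3: z=[-0.4967, -0.7094, -0.5000] o=[0.1520, 0.2171, 1.0436] → [0.4568, -0.4708, 0.2141, -0.4967, -0.7094, -0.5000]
V = J·q̇ = [-0.1082, -0.0630, -0.1439, -0.5226, 0.9030, -0.2140]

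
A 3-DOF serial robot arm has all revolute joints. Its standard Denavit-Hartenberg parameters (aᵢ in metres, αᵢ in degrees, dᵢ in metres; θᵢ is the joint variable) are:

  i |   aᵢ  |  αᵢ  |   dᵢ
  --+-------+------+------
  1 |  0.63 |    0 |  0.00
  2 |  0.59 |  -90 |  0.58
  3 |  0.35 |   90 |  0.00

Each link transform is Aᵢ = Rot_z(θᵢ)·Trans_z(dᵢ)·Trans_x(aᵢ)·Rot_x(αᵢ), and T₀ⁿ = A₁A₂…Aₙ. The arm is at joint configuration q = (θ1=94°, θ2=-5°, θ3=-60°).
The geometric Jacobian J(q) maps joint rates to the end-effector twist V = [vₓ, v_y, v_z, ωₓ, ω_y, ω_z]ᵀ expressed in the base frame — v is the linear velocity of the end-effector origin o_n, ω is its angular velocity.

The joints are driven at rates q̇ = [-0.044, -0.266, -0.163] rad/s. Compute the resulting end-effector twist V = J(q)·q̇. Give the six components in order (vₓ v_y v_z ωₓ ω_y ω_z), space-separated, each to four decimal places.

0.2639 -0.0516 0.0285 0.1630 -0.0028 -0.3100

o_n = [-0.0306, 1.3933, 0.8831]
J₁: ẑ×o_n = [-1.3933, -0.0306, 0.0000], ω = ẑ
J2: z=[0.0000, 0.0000, 1.0000] o=[-0.0439, 0.6285, 0.0000] → [-0.7649, 0.0134, 0.0000, 0.0000, 0.0000, 1.0000]
J3: z=[-0.9998, 0.0175, 0.0000] o=[-0.0336, 1.2184, 0.5800] → [0.0053, 0.3031, -0.1750, -0.9998, 0.0175, 0.0000]
V = J·q̇ = [0.2639, -0.0516, 0.0285, 0.1630, -0.0028, -0.3100]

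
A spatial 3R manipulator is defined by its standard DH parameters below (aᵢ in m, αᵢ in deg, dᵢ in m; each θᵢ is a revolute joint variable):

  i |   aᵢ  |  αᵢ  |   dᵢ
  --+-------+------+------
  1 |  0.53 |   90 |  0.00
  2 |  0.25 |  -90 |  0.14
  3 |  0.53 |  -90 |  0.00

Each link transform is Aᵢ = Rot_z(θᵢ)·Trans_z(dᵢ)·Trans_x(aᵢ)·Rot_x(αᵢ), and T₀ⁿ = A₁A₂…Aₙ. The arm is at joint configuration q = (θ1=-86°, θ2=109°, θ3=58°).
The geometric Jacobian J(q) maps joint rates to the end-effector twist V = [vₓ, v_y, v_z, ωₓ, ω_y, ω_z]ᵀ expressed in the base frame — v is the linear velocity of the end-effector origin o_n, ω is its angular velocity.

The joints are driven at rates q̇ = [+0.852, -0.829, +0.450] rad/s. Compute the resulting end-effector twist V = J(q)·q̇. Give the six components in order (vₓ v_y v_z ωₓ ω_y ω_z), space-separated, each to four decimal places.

0.4449 -0.1877 -0.0480 0.7973 0.4823 0.7055

o_n = [0.3336, -0.3347, 0.5019]
J₁: ẑ×o_n = [0.3347, 0.3336, -0.0000], ω = ẑ
J2: z=[-0.9976, -0.0698, 0.0000] o=[0.0370, -0.5287, 0.0000] → [-0.0350, 0.5007, -0.1728, -0.9976, -0.0698, 0.0000]
J3: z=[-0.0660, 0.9432, -0.3256] o=[-0.1084, -0.4573, 0.2364] → [0.2904, -0.1264, -0.4250, -0.0660, 0.9432, -0.3256]
V = J·q̇ = [0.4449, -0.1877, -0.0480, 0.7973, 0.4823, 0.7055]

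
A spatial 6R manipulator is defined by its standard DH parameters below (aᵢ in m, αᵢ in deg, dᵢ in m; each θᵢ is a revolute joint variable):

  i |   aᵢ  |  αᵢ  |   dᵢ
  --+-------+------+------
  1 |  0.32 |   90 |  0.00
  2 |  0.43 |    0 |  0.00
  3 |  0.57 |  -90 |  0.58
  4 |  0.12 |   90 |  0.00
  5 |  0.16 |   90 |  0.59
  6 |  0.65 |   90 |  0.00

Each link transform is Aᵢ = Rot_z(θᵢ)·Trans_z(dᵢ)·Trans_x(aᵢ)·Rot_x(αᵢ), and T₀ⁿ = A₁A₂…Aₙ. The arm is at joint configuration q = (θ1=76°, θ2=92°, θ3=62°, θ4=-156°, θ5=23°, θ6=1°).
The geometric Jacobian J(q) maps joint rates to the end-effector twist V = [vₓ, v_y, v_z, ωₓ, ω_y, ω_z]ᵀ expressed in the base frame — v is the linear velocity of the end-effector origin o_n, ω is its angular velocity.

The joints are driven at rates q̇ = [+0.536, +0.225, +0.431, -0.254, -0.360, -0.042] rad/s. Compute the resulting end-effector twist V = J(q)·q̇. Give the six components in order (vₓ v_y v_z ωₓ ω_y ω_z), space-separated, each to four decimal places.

-0.3482 0.6900 0.4020 0.9369 -0.2858 0.8003

o_n = [0.5127, 0.4745, -0.0587]
J₁: ẑ×o_n = [-0.4745, 0.5127, 0.0000], ω = ẑ
J2: z=[0.9703, -0.2419, 0.0000] o=[0.0774, 0.3105, 0.0000] → [0.0142, 0.0569, 0.2645, 0.9703, -0.2419, 0.0000]
J3: z=[0.9703, -0.2419, 0.0000] o=[0.0738, 0.2959, 0.4297] → [0.1182, 0.4739, 0.2795, 0.9703, -0.2419, 0.0000]
J4: z=[-0.1061, -0.4253, -0.8988] o=[0.5126, -0.3415, 0.6796] → [1.0474, -0.0784, -0.0865, -0.1061, -0.4253, -0.8988]
J5: z=[-0.7980, 0.5757, -0.1783] o=[0.5838, -0.2577, 0.6316] → [-0.2668, -0.5381, -0.5433, -0.7980, 0.5757, -0.1783]
J6: z=[0.3294, 0.6644, 0.6709] o=[0.1938, 0.1582, 0.4112] → [-0.5243, 0.3688, -0.1077, 0.3294, 0.6644, 0.6709]
V = J·q̇ = [-0.3482, 0.6900, 0.4020, 0.9369, -0.2858, 0.8003]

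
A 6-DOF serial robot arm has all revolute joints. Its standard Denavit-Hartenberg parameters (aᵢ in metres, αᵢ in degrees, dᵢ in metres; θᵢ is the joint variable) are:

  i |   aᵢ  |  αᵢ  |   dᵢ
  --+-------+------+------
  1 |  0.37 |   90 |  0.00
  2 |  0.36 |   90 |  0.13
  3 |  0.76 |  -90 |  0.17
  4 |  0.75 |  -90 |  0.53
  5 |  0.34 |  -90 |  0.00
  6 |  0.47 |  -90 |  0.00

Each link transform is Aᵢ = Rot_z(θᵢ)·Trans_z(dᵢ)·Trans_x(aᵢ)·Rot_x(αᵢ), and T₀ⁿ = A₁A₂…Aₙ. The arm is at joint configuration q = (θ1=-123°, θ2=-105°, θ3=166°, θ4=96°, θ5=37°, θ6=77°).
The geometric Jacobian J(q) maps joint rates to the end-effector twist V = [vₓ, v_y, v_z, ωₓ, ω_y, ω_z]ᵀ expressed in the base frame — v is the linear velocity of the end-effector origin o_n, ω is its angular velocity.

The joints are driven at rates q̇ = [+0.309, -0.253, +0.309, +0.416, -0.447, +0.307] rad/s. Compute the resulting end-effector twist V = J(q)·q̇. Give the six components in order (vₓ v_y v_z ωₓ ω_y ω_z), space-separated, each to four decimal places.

o_n = [-0.9437, -1.1923, 0.4912]
J₁: ẑ×o_n = [1.1923, -0.9437, 0.0000], ω = ẑ
J2: z=[-0.8387, 0.5446, 0.0000] o=[-0.2015, -0.3103, 0.0000] → [0.2675, 0.4119, 1.1439, -0.8387, 0.5446, 0.0000]
J3: z=[0.5261, 0.8101, 0.2588] o=[-0.2598, -0.1614, -0.3477] → [0.9464, -0.6183, 0.0117, 0.5261, 0.8101, 0.2588]
J4: z=[0.7797, -0.5810, 0.2337] o=[-0.4285, -0.0836, 0.4086] → [0.2111, -0.1848, -1.1637, 0.7797, -0.5810, 0.2337]
J5: z=[0.3928, 0.1631, -0.9050] o=[-0.3811, -0.9896, 0.2659] → [-0.1467, 0.4207, 0.0121, 0.3928, 0.1631, -0.9050]
J6: z=[-0.3292, 0.9439, 0.0272] o=[-0.6730, -1.0872, 0.1216] → [0.3517, 0.1143, 0.2901, -0.3292, 0.9439, 0.0272]
V = J·q̇ = [0.8545, -0.8167, -0.6863, 0.4224, 0.0877, 0.8991]

0.8545 -0.8167 -0.6863 0.4224 0.0877 0.8991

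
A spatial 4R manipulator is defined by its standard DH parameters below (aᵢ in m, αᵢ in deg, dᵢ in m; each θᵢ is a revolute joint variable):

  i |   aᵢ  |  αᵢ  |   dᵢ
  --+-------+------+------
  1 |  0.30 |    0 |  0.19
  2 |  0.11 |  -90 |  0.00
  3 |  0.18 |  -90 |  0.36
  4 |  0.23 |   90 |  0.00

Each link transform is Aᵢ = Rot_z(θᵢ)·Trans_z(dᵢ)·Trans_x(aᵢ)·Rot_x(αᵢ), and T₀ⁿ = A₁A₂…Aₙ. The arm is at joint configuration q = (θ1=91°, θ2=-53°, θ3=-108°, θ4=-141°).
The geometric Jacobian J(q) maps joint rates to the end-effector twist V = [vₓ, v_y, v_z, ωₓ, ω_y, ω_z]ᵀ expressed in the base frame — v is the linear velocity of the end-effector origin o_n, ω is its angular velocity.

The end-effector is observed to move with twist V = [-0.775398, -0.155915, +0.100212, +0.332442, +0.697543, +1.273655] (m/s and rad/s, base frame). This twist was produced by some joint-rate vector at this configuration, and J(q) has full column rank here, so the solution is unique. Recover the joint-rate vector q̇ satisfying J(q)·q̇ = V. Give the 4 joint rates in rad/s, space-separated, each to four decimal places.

o_n = [-0.2296, 0.7652, 0.1912]
J₁: ẑ×o_n = [-0.7652, -0.2296, 0.0000], ω = ẑ
J2: z=[0.0000, 0.0000, 1.0000] o=[-0.0052, 0.3000, 0.1900] → [-0.4652, -0.2244, 0.0000, 0.0000, 0.0000, 1.0000]
J3: z=[-0.6157, 0.7880, 0.0000] o=[0.0814, 0.3677, 0.1900] → [0.0009, 0.0007, 0.0004, -0.6157, 0.7880, 0.0000]
J4: z=[0.7494, 0.5855, 0.3090] o=[-0.1840, 0.6171, 0.3612] → [-0.1453, 0.1133, 0.1377, 0.7494, 0.5855, 0.3090]
q̇ = J⁺·V = [0.6070, 0.4420, 0.3450, 0.7270]

0.6070 0.4420 0.3450 0.7270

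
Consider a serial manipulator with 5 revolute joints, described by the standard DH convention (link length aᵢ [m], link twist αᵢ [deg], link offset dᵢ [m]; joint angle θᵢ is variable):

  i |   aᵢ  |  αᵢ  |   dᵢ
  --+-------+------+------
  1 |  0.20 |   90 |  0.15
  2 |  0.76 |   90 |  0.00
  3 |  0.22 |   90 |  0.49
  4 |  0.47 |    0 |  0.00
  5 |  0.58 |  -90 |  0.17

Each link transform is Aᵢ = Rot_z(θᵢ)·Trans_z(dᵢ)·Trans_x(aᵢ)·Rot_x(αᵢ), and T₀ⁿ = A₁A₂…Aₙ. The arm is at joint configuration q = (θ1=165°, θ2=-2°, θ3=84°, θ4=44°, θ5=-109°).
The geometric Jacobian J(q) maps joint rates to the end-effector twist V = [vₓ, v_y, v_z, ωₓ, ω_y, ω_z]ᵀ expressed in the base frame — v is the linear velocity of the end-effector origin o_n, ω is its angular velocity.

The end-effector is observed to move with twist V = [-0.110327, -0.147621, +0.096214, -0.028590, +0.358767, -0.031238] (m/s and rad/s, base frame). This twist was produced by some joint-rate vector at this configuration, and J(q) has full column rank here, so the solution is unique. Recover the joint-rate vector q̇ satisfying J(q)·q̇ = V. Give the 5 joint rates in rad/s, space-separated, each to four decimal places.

0.0240 0.3520 0.0510 0.6760 -0.5530

o_n = [-0.9591, 1.0656, -0.1760]
J₁: ẑ×o_n = [-1.0656, -0.9591, 0.0000], ω = ẑ
J2: z=[0.2588, 0.9659, 0.0000] o=[-0.1932, 0.0518, 0.1500] → [-0.3149, 0.0844, 1.0023, 0.2588, 0.9659, 0.0000]
J3: z=[0.0337, -0.0090, -0.9994] o=[-0.9268, 0.2483, 0.1235] → [0.8195, 0.0424, 0.0273, 0.0337, -0.0090, -0.9994]
J4: z=[-0.9871, 0.1563, -0.0347] o=[-0.8759, 0.4612, -0.3670] → [0.0508, 0.1914, -0.5836, -0.9871, 0.1563, -0.0347]
J5: z=[-0.9871, 0.1563, -0.0347] o=[-0.8120, 0.7922, -0.6946] → [0.0905, 0.5170, -0.2469, -0.9871, 0.1563, -0.0347]
q̇ = J⁺·V = [0.0240, 0.3520, 0.0510, 0.6760, -0.5530]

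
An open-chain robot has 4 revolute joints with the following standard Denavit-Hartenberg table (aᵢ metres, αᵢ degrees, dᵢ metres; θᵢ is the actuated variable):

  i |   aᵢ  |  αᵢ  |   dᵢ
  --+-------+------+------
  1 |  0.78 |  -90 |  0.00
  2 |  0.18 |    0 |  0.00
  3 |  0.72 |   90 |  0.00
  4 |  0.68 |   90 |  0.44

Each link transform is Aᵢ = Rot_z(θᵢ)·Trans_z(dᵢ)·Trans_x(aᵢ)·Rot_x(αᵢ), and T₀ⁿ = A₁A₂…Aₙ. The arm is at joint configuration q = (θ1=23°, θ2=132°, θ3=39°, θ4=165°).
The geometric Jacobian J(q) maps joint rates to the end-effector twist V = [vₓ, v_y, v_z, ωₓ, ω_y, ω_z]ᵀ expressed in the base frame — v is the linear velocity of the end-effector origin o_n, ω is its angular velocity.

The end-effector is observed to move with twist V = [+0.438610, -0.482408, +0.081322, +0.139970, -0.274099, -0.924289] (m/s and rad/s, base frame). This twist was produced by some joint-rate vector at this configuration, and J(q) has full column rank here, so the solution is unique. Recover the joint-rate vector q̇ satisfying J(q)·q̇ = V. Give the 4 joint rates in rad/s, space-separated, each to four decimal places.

-0.7870 0.6270 -0.9340 0.1390

o_n = [0.5443, 0.4222, -0.5782]
J₁: ẑ×o_n = [-0.4222, 0.5443, 0.0000], ω = ẑ
J2: z=[-0.3907, 0.9205, 0.0000] o=[0.7180, 0.3048, 0.0000] → [-0.5323, -0.2259, 0.1140, -0.3907, 0.9205, 0.0000]
J3: z=[-0.3907, 0.9205, 0.0000] o=[0.6071, 0.2577, -0.1338] → [-0.4091, -0.1737, -0.0064, -0.3907, 0.9205, 0.0000]
J4: z=[0.1440, 0.0611, -0.9877] o=[-0.0475, -0.0202, -0.2464] → [0.4167, -0.5367, 0.0275, 0.1440, 0.0611, -0.9877]
q̇ = J⁺·V = [-0.7870, 0.6270, -0.9340, 0.1390]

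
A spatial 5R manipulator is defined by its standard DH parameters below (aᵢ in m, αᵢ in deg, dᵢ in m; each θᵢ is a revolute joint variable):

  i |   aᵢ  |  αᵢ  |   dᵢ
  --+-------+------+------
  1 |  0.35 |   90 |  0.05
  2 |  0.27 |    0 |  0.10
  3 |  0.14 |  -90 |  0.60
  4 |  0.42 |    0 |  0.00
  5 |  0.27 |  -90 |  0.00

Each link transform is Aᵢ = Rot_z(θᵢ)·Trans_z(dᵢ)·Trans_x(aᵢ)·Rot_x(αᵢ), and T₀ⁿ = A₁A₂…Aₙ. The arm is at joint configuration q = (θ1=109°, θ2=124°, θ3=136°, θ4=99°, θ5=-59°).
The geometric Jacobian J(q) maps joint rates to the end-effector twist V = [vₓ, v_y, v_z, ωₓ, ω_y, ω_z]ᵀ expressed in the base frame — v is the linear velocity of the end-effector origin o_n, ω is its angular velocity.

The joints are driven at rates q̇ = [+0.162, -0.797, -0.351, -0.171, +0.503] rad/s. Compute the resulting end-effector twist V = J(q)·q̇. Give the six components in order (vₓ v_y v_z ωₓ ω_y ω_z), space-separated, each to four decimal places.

o_n = [0.0566, 0.1784, -0.0030]
J₁: ẑ×o_n = [-0.1784, 0.0566, 0.0000], ω = ẑ
J2: z=[0.9455, 0.3256, 0.0000] o=[-0.1139, 0.3309, 0.0500] → [-0.0173, 0.0501, -0.1998, 0.9455, 0.3256, 0.0000]
J3: z=[0.9455, 0.3256, 0.0000] o=[0.0298, 0.2207, 0.2738] → [-0.0901, 0.2618, -0.0488, 0.9455, 0.3256, 0.0000]
J4: z=[-0.3206, 0.9312, -0.1736] o=[0.6050, 0.3931, 0.1360] → [-0.1667, 0.0507, 0.5794, -0.3206, 0.9312, -0.1736]
J5: z=[-0.3206, 0.9312, -0.1736] o=[0.2090, 0.2688, 0.2007] → [-0.2054, -0.0388, 0.1709, -0.3206, 0.9312, -0.1736]
V = J·q̇ = [-0.0583, -0.1509, 0.1633, -1.1919, -0.0646, 0.1043]

-0.0583 -0.1509 0.1633 -1.1919 -0.0646 0.1043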